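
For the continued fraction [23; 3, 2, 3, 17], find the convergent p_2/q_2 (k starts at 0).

Using pₖ = aₖpₖ₋₁ + pₖ₋₂, qₖ = aₖqₖ₋₁ + qₖ₋₂ (with p₋₁=1, p₋₂=0, q₋₁=0, q₋₂=1):
  k=0: a=23, p=23, q=1
  k=1: a=3, p=70, q=3
  k=2: a=2, p=163, q=7

163/7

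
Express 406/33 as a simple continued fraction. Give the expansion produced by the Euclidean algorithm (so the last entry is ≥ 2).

[12; 3, 3, 3]

406 = 12*33 + 10
33 = 3*10 + 3
10 = 3*3 + 1
3 = 3*1 + 0  (stop)
So 406/33 = [12; 3, 3, 3].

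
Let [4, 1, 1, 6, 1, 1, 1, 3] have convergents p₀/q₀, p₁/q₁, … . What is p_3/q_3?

Using pₖ = aₖpₖ₋₁ + pₖ₋₂, qₖ = aₖqₖ₋₁ + qₖ₋₂ (with p₋₁=1, p₋₂=0, q₋₁=0, q₋₂=1):
  k=0: a=4, p=4, q=1
  k=1: a=1, p=5, q=1
  k=2: a=1, p=9, q=2
  k=3: a=6, p=59, q=13

59/13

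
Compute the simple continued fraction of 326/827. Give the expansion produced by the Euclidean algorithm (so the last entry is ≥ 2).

326 = 0×827 + 326
827 = 2×326 + 175
326 = 1×175 + 151
175 = 1×151 + 24
151 = 6×24 + 7
24 = 3×7 + 3
7 = 2×3 + 1
3 = 3×1 + 0  (stop)
So 326/827 = [0; 2, 1, 1, 6, 3, 2, 3].

[0; 2, 1, 1, 6, 3, 2, 3]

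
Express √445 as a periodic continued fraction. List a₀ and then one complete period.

a₀ = ⌊√445⌋ = 21.
With m₀=0, d₀=1 and mₖ₊₁ = dₖaₖ − mₖ, dₖ₊₁ = (n − mₖ₊₁²)/dₖ, aₖ₊₁ = ⌊(a₀+mₖ₊₁)/dₖ₊₁⌋:
  k=1: m=21, d=4, a=10
  k=2: m=19, d=21, a=1
  k=3: m=2, d=21, a=1
  k=4: m=19, d=4, a=10
  k=5: m=21, d=1, a=42
d=1 and a=2a₀=42 at k=5, so the next step gives (m, d) = (21, 4) again — its k=1 value — and the period has length 5.

[21; 10, 1, 1, 10, 42]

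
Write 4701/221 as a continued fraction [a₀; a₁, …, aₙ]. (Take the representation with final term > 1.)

4701 = 21×221 + 60
221 = 3×60 + 41
60 = 1×41 + 19
41 = 2×19 + 3
19 = 6×3 + 1
3 = 3×1 + 0  (stop)
So 4701/221 = [21; 3, 1, 2, 6, 3].

[21; 3, 1, 2, 6, 3]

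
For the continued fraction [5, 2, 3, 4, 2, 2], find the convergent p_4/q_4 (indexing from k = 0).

Using pₖ = aₖpₖ₋₁ + pₖ₋₂, qₖ = aₖqₖ₋₁ + qₖ₋₂ (with p₋₁=1, p₋₂=0, q₋₁=0, q₋₂=1):
  k=0: a=5, p=5, q=1
  k=1: a=2, p=11, q=2
  k=2: a=3, p=38, q=7
  k=3: a=4, p=163, q=30
  k=4: a=2, p=364, q=67

364/67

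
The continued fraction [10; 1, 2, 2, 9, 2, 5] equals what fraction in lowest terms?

8152/761

Using pₖ = aₖpₖ₋₁ + pₖ₋₂ and qₖ = aₖqₖ₋₁ + qₖ₋₂:
  k=0: a=10, p=10, q=1
  k=1: a=1, p=11, q=1
  k=2: a=2, p=32, q=3
  k=3: a=2, p=75, q=7
  k=4: a=9, p=707, q=66
  k=5: a=2, p=1489, q=139
  k=6: a=5, p=8152, q=761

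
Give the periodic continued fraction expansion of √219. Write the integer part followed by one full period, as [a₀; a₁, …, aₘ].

[14; 1, 3, 1, 28]

a₀ = ⌊√219⌋ = 14.
With m₀=0, d₀=1 and mₖ₊₁ = dₖaₖ − mₖ, dₖ₊₁ = (n − mₖ₊₁²)/dₖ, aₖ₊₁ = ⌊(a₀+mₖ₊₁)/dₖ₊₁⌋:
  k=1: m=14, d=23, a=1
  k=2: m=9, d=6, a=3
  k=3: m=9, d=23, a=1
  k=4: m=14, d=1, a=28
d=1 and a=2a₀=28 at k=4, so the next step gives (m, d) = (14, 23) again — its k=1 value — and the period has length 4.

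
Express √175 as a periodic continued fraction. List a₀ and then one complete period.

[13; 4, 2, 1, 2, 4, 26]

a₀ = ⌊√175⌋ = 13.
With m₀=0, d₀=1 and mₖ₊₁ = dₖaₖ − mₖ, dₖ₊₁ = (n − mₖ₊₁²)/dₖ, aₖ₊₁ = ⌊(a₀+mₖ₊₁)/dₖ₊₁⌋:
  k=1: m=13, d=6, a=4
  k=2: m=11, d=9, a=2
  k=3: m=7, d=14, a=1
  k=4: m=7, d=9, a=2
  k=5: m=11, d=6, a=4
  k=6: m=13, d=1, a=26
d=1 and a=2a₀=26 at k=6, so the next step gives (m, d) = (13, 6) again — its k=1 value — and the period has length 6.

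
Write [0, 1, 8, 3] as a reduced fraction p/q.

25/28

Fold from the inside: start with 3/1.
  8 + 1/3 = 25/3
  1 + 3/25 = 28/25
  0 + 25/28 = 25/28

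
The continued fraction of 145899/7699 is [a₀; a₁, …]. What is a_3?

6

145899 = 18·7699 + 7317   →  a_0 = 18
7699 = 1·7317 + 382   →  a_1 = 1
7317 = 19·382 + 59   →  a_2 = 19
382 = 6·59 + 28   →  a_3 = 6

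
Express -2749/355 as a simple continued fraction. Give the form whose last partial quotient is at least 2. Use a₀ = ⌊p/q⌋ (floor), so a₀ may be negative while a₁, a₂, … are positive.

[-8; 3, 1, 9, 9]

-2749 = -8·355 + 91
355 = 3·91 + 82
91 = 1·82 + 9
82 = 9·9 + 1
9 = 9·1 + 0  (stop)
So -2749/355 = [-8; 3, 1, 9, 9].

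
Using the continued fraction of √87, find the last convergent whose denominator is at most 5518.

√87 = [9; 3, 18, …] (period length 2).
Convergents:
  p_0/q_0 = 9/1
  p_1/q_1 = 28/3
  p_2/q_2 = 513/55
  p_3/q_3 = 1567/168
  p_4/q_4 = 28719/3079
  p_5/q_5 = 87724/9405
q_4 = 3079 ≤ 5518 < 9405 = q_5, so the answer is 28719/3079.

28719/3079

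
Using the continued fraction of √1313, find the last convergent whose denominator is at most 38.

√1313 = [36; 4, 4, 72, …] (period length 3).
Convergents:
  p_0/q_0 = 36/1
  p_1/q_1 = 145/4
  p_2/q_2 = 616/17
  p_3/q_3 = 44497/1228
q_2 = 17 ≤ 38 < 1228 = q_3, so the answer is 616/17.

616/17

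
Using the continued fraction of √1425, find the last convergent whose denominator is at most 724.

11438/303

√1425 = [37; 1, 2, 1, 74, …] (period length 4).
Convergents:
  p_0/q_0 = 37/1
  p_1/q_1 = 38/1
  p_2/q_2 = 113/3
  p_3/q_3 = 151/4
  p_4/q_4 = 11287/299
  p_5/q_5 = 11438/303
  p_6/q_6 = 34163/905
q_5 = 303 ≤ 724 < 905 = q_6, so the answer is 11438/303.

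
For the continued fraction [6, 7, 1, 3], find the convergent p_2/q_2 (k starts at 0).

49/8

Using pₖ = aₖpₖ₋₁ + pₖ₋₂, qₖ = aₖqₖ₋₁ + qₖ₋₂ (with p₋₁=1, p₋₂=0, q₋₁=0, q₋₂=1):
  k=0: a=6, p=6, q=1
  k=1: a=7, p=43, q=7
  k=2: a=1, p=49, q=8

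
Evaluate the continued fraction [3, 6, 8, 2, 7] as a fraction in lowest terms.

Fold from the inside: start with 7/1.
  2 + 1/7 = 15/7
  8 + 7/15 = 127/15
  6 + 15/127 = 777/127
  3 + 127/777 = 2458/777

2458/777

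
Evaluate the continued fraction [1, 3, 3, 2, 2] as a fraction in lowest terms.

73/56

Fold from the inside: start with 2/1.
  2 + 1/2 = 5/2
  3 + 2/5 = 17/5
  3 + 5/17 = 56/17
  1 + 17/56 = 73/56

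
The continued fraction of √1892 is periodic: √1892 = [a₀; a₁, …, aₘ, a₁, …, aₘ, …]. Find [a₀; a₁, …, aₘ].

a₀ = ⌊√1892⌋ = 43.

[43; 2, 86]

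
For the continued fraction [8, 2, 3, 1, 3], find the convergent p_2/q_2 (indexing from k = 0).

59/7

Using pₖ = aₖpₖ₋₁ + pₖ₋₂, qₖ = aₖqₖ₋₁ + qₖ₋₂ (with p₋₁=1, p₋₂=0, q₋₁=0, q₋₂=1):
  k=0: a=8, p=8, q=1
  k=1: a=2, p=17, q=2
  k=2: a=3, p=59, q=7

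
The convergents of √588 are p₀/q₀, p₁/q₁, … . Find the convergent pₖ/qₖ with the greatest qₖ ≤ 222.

√588 = [24; 4, 48, …] (period length 2).
Convergents:
  p_0/q_0 = 24/1
  p_1/q_1 = 97/4
  p_2/q_2 = 4680/193
  p_3/q_3 = 18817/776
q_2 = 193 ≤ 222 < 776 = q_3, so the answer is 4680/193.

4680/193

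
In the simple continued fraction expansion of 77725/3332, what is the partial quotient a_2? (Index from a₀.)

77725 = 23·3332 + 1089   →  a_0 = 23
3332 = 3·1089 + 65   →  a_1 = 3
1089 = 16·65 + 49   →  a_2 = 16

16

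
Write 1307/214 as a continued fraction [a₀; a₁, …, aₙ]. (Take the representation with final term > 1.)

1307 = 6×214 + 23
214 = 9×23 + 7
23 = 3×7 + 2
7 = 3×2 + 1
2 = 2×1 + 0  (stop)
So 1307/214 = [6; 9, 3, 3, 2].

[6; 9, 3, 3, 2]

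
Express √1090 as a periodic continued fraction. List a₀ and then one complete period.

a₀ = ⌊√1090⌋ = 33.
With m₀=0, d₀=1 and mₖ₊₁ = dₖaₖ − mₖ, dₖ₊₁ = (n − mₖ₊₁²)/dₖ, aₖ₊₁ = ⌊(a₀+mₖ₊₁)/dₖ₊₁⌋:
  k=1: m=33, d=1, a=66
d=1 and a=2a₀=66 at k=1, so the next step gives (m, d) = (33, 1) again — its k=1 value — and the period has length 1.

[33; 66]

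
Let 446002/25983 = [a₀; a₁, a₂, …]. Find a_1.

446002 = 17·25983 + 4291   →  a_0 = 17
25983 = 6·4291 + 237   →  a_1 = 6

6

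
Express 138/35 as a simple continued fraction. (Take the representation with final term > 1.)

138 = 3·35 + 33
35 = 1·33 + 2
33 = 16·2 + 1
2 = 2·1 + 0  (stop)
So 138/35 = [3; 1, 16, 2].

[3; 1, 16, 2]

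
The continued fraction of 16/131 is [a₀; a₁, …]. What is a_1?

16 = 0·131 + 16   →  a_0 = 0
131 = 8·16 + 3   →  a_1 = 8

8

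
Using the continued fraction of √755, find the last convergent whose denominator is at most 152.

√755 = [27; 2, 10, 2, 54, …] (period length 4).
Convergents:
  p_0/q_0 = 27/1
  p_1/q_1 = 55/2
  p_2/q_2 = 577/21
  p_3/q_3 = 1209/44
  p_4/q_4 = 65863/2397
q_3 = 44 ≤ 152 < 2397 = q_4, so the answer is 1209/44.

1209/44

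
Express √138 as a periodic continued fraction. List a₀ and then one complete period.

a₀ = ⌊√138⌋ = 11.
With m₀=0, d₀=1 and mₖ₊₁ = dₖaₖ − mₖ, dₖ₊₁ = (n − mₖ₊₁²)/dₖ, aₖ₊₁ = ⌊(a₀+mₖ₊₁)/dₖ₊₁⌋:
  k=1: m=11, d=17, a=1
  k=2: m=6, d=6, a=2
  k=3: m=6, d=17, a=1
  k=4: m=11, d=1, a=22
d=1 and a=2a₀=22 at k=4, so the next step gives (m, d) = (11, 17) again — its k=1 value — and the period has length 4.

[11; 1, 2, 1, 22]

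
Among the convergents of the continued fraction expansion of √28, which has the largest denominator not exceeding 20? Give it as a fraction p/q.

37/7

√28 = [5; 3, 2, 3, 10, …] (period length 4).
Convergents:
  p_0/q_0 = 5/1
  p_1/q_1 = 16/3
  p_2/q_2 = 37/7
  p_3/q_3 = 127/24
q_2 = 7 ≤ 20 < 24 = q_3, so the answer is 37/7.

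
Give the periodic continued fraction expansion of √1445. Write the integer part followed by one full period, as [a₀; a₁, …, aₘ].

a₀ = ⌊√1445⌋ = 38.
With m₀=0, d₀=1 and mₖ₊₁ = dₖaₖ − mₖ, dₖ₊₁ = (n − mₖ₊₁²)/dₖ, aₖ₊₁ = ⌊(a₀+mₖ₊₁)/dₖ₊₁⌋:
  k=1: m=38, d=1, a=76
d=1 and a=2a₀=76 at k=1, so the next step gives (m, d) = (38, 1) again — its k=1 value — and the period has length 1.

[38; 76]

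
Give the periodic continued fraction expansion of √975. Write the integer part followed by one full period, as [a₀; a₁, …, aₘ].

a₀ = ⌊√975⌋ = 31.
With m₀=0, d₀=1 and mₖ₊₁ = dₖaₖ − mₖ, dₖ₊₁ = (n − mₖ₊₁²)/dₖ, aₖ₊₁ = ⌊(a₀+mₖ₊₁)/dₖ₊₁⌋:
  k=1: m=31, d=14, a=4
  k=2: m=25, d=25, a=2
  k=3: m=25, d=14, a=4
  k=4: m=31, d=1, a=62
d=1 and a=2a₀=62 at k=4, so the next step gives (m, d) = (31, 14) again — its k=1 value — and the period has length 4.

[31; 4, 2, 4, 62]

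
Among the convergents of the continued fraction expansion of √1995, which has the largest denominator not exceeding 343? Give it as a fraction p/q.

√1995 = [44; 1, 1, 1, 88, …] (period length 4).
Convergents:
  p_0/q_0 = 44/1
  p_1/q_1 = 45/1
  p_2/q_2 = 89/2
  p_3/q_3 = 134/3
  p_4/q_4 = 11881/266
  p_5/q_5 = 12015/269
  p_6/q_6 = 23896/535
q_5 = 269 ≤ 343 < 535 = q_6, so the answer is 12015/269.

12015/269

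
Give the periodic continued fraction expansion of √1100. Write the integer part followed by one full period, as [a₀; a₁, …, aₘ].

[33; 6, 66]

a₀ = ⌊√1100⌋ = 33.
With m₀=0, d₀=1 and mₖ₊₁ = dₖaₖ − mₖ, dₖ₊₁ = (n − mₖ₊₁²)/dₖ, aₖ₊₁ = ⌊(a₀+mₖ₊₁)/dₖ₊₁⌋:
  k=1: m=33, d=11, a=6
  k=2: m=33, d=1, a=66
d=1 and a=2a₀=66 at k=2, so the next step gives (m, d) = (33, 11) again — its k=1 value — and the period has length 2.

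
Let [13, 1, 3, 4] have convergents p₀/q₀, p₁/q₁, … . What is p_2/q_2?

55/4

Using pₖ = aₖpₖ₋₁ + pₖ₋₂, qₖ = aₖqₖ₋₁ + qₖ₋₂ (with p₋₁=1, p₋₂=0, q₋₁=0, q₋₂=1):
  k=0: a=13, p=13, q=1
  k=1: a=1, p=14, q=1
  k=2: a=3, p=55, q=4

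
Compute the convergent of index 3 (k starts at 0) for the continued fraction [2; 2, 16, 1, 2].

Using pₖ = aₖpₖ₋₁ + pₖ₋₂, qₖ = aₖqₖ₋₁ + qₖ₋₂ (with p₋₁=1, p₋₂=0, q₋₁=0, q₋₂=1):
  k=0: a=2, p=2, q=1
  k=1: a=2, p=5, q=2
  k=2: a=16, p=82, q=33
  k=3: a=1, p=87, q=35

87/35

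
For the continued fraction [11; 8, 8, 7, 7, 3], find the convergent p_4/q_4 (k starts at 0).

Using pₖ = aₖpₖ₋₁ + pₖ₋₂, qₖ = aₖqₖ₋₁ + qₖ₋₂ (with p₋₁=1, p₋₂=0, q₋₁=0, q₋₂=1):
  k=0: a=11, p=11, q=1
  k=1: a=8, p=89, q=8
  k=2: a=8, p=723, q=65
  k=3: a=7, p=5150, q=463
  k=4: a=7, p=36773, q=3306

36773/3306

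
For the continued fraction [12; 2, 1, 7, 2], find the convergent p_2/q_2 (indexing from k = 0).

Using pₖ = aₖpₖ₋₁ + pₖ₋₂, qₖ = aₖqₖ₋₁ + qₖ₋₂ (with p₋₁=1, p₋₂=0, q₋₁=0, q₋₂=1):
  k=0: a=12, p=12, q=1
  k=1: a=2, p=25, q=2
  k=2: a=1, p=37, q=3

37/3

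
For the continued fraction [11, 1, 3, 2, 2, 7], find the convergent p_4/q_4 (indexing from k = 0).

Using pₖ = aₖpₖ₋₁ + pₖ₋₂, qₖ = aₖqₖ₋₁ + qₖ₋₂ (with p₋₁=1, p₋₂=0, q₋₁=0, q₋₂=1):
  k=0: a=11, p=11, q=1
  k=1: a=1, p=12, q=1
  k=2: a=3, p=47, q=4
  k=3: a=2, p=106, q=9
  k=4: a=2, p=259, q=22

259/22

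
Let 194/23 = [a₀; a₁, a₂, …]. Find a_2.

194 = 8·23 + 10   →  a_0 = 8
23 = 2·10 + 3   →  a_1 = 2
10 = 3·3 + 1   →  a_2 = 3

3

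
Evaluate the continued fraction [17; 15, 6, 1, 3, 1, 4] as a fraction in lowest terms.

42136/2469

Fold from the inside: start with 4/1.
  1 + 1/4 = 5/4
  3 + 4/5 = 19/5
  1 + 5/19 = 24/19
  6 + 19/24 = 163/24
  15 + 24/163 = 2469/163
  17 + 163/2469 = 42136/2469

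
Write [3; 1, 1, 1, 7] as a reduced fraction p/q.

Using pₖ = aₖpₖ₋₁ + pₖ₋₂ and qₖ = aₖqₖ₋₁ + qₖ₋₂:
  k=0: a=3, p=3, q=1
  k=1: a=1, p=4, q=1
  k=2: a=1, p=7, q=2
  k=3: a=1, p=11, q=3
  k=4: a=7, p=84, q=23

84/23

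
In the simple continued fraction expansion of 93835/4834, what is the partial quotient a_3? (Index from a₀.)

93835 = 19·4834 + 1989   →  a_0 = 19
4834 = 2·1989 + 856   →  a_1 = 2
1989 = 2·856 + 277   →  a_2 = 2
856 = 3·277 + 25   →  a_3 = 3

3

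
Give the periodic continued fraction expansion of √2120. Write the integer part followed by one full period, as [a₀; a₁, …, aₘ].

[46; 23, 92]

a₀ = ⌊√2120⌋ = 46.
With m₀=0, d₀=1 and mₖ₊₁ = dₖaₖ − mₖ, dₖ₊₁ = (n − mₖ₊₁²)/dₖ, aₖ₊₁ = ⌊(a₀+mₖ₊₁)/dₖ₊₁⌋:
  k=1: m=46, d=4, a=23
  k=2: m=46, d=1, a=92
d=1 and a=2a₀=92 at k=2, so the next step gives (m, d) = (46, 4) again — its k=1 value — and the period has length 2.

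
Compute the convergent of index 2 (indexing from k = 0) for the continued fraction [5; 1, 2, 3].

Using pₖ = aₖpₖ₋₁ + pₖ₋₂, qₖ = aₖqₖ₋₁ + qₖ₋₂ (with p₋₁=1, p₋₂=0, q₋₁=0, q₋₂=1):
  k=0: a=5, p=5, q=1
  k=1: a=1, p=6, q=1
  k=2: a=2, p=17, q=3

17/3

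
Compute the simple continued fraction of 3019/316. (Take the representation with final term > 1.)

3019 = 9×316 + 175
316 = 1×175 + 141
175 = 1×141 + 34
141 = 4×34 + 5
34 = 6×5 + 4
5 = 1×4 + 1
4 = 4×1 + 0  (stop)
So 3019/316 = [9; 1, 1, 4, 6, 1, 4].

[9; 1, 1, 4, 6, 1, 4]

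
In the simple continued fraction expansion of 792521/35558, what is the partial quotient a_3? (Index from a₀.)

792521 = 22·35558 + 10245   →  a_0 = 22
35558 = 3·10245 + 4823   →  a_1 = 3
10245 = 2·4823 + 599   →  a_2 = 2
4823 = 8·599 + 31   →  a_3 = 8

8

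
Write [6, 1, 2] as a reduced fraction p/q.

20/3

Using pₖ = aₖpₖ₋₁ + pₖ₋₂ and qₖ = aₖqₖ₋₁ + qₖ₋₂:
  k=0: a=6, p=6, q=1
  k=1: a=1, p=7, q=1
  k=2: a=2, p=20, q=3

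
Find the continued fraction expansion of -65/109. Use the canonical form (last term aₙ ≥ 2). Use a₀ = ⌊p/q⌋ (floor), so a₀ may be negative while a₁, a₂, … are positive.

[-1; 2, 2, 10, 2]

-65 = -1×109 + 44
109 = 2×44 + 21
44 = 2×21 + 2
21 = 10×2 + 1
2 = 2×1 + 0  (stop)
So -65/109 = [-1; 2, 2, 10, 2].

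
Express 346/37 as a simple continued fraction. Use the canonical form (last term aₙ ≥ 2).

346 = 9·37 + 13
37 = 2·13 + 11
13 = 1·11 + 2
11 = 5·2 + 1
2 = 2·1 + 0  (stop)
So 346/37 = [9; 2, 1, 5, 2].

[9; 2, 1, 5, 2]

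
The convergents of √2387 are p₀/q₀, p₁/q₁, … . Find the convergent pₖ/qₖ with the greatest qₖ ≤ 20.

√2387 = [48; 1, 5, 1, 96, …] (period length 4).
Convergents:
  p_0/q_0 = 48/1
  p_1/q_1 = 49/1
  p_2/q_2 = 293/6
  p_3/q_3 = 342/7
  p_4/q_4 = 33125/678
q_3 = 7 ≤ 20 < 678 = q_4, so the answer is 342/7.

342/7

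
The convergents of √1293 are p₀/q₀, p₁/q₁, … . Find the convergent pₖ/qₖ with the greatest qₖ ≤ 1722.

61237/1703

√1293 = [35; 1, 22, 1, 70, …] (period length 4).
Convergents:
  p_0/q_0 = 35/1
  p_1/q_1 = 36/1
  p_2/q_2 = 827/23
  p_3/q_3 = 863/24
  p_4/q_4 = 61237/1703
  p_5/q_5 = 62100/1727
q_4 = 1703 ≤ 1722 < 1727 = q_5, so the answer is 61237/1703.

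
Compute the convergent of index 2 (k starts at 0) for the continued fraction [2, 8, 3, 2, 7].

Using pₖ = aₖpₖ₋₁ + pₖ₋₂, qₖ = aₖqₖ₋₁ + qₖ₋₂ (with p₋₁=1, p₋₂=0, q₋₁=0, q₋₂=1):
  k=0: a=2, p=2, q=1
  k=1: a=8, p=17, q=8
  k=2: a=3, p=53, q=25

53/25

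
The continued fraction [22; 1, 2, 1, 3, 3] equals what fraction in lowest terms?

1114/49

Fold from the inside: start with 3/1.
  3 + 1/3 = 10/3
  1 + 3/10 = 13/10
  2 + 10/13 = 36/13
  1 + 13/36 = 49/36
  22 + 36/49 = 1114/49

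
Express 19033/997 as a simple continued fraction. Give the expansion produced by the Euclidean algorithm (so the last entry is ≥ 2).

[19; 11, 12, 1, 6]

19033 = 19×997 + 90
997 = 11×90 + 7
90 = 12×7 + 6
7 = 1×6 + 1
6 = 6×1 + 0  (stop)
So 19033/997 = [19; 11, 12, 1, 6].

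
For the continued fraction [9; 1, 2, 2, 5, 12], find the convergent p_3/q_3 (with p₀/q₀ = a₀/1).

Using pₖ = aₖpₖ₋₁ + pₖ₋₂, qₖ = aₖqₖ₋₁ + qₖ₋₂ (with p₋₁=1, p₋₂=0, q₋₁=0, q₋₂=1):
  k=0: a=9, p=9, q=1
  k=1: a=1, p=10, q=1
  k=2: a=2, p=29, q=3
  k=3: a=2, p=68, q=7

68/7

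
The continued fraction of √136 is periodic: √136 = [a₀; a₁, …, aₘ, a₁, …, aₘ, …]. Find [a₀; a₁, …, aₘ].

a₀ = ⌊√136⌋ = 11.
With m₀=0, d₀=1 and mₖ₊₁ = dₖaₖ − mₖ, dₖ₊₁ = (n − mₖ₊₁²)/dₖ, aₖ₊₁ = ⌊(a₀+mₖ₊₁)/dₖ₊₁⌋:
  k=1: m=11, d=15, a=1
  k=2: m=4, d=8, a=1
  k=3: m=4, d=15, a=1
  k=4: m=11, d=1, a=22
d=1 and a=2a₀=22 at k=4, so the next step gives (m, d) = (11, 15) again — its k=1 value — and the period has length 4.

[11; 1, 1, 1, 22]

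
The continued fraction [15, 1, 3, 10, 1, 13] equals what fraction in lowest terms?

Using pₖ = aₖpₖ₋₁ + pₖ₋₂ and qₖ = aₖqₖ₋₁ + qₖ₋₂:
  k=0: a=15, p=15, q=1
  k=1: a=1, p=16, q=1
  k=2: a=3, p=63, q=4
  k=3: a=10, p=646, q=41
  k=4: a=1, p=709, q=45
  k=5: a=13, p=9863, q=626

9863/626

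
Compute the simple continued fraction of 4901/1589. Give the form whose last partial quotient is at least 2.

[3; 11, 1, 6, 19]

4901 = 3×1589 + 134
1589 = 11×134 + 115
134 = 1×115 + 19
115 = 6×19 + 1
19 = 19×1 + 0  (stop)
So 4901/1589 = [3; 11, 1, 6, 19].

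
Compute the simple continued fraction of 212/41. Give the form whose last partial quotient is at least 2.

212 = 5*41 + 7
41 = 5*7 + 6
7 = 1*6 + 1
6 = 6*1 + 0  (stop)
So 212/41 = [5; 5, 1, 6].

[5; 5, 1, 6]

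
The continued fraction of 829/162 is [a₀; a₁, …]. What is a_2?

829 = 5·162 + 19   →  a_0 = 5
162 = 8·19 + 10   →  a_1 = 8
19 = 1·10 + 9   →  a_2 = 1

1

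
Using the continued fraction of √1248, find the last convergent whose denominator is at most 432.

5617/159

√1248 = [35; 3, 17, 3, 70, …] (period length 4).
Convergents:
  p_0/q_0 = 35/1
  p_1/q_1 = 106/3
  p_2/q_2 = 1837/52
  p_3/q_3 = 5617/159
  p_4/q_4 = 395027/11182
q_3 = 159 ≤ 432 < 11182 = q_4, so the answer is 5617/159.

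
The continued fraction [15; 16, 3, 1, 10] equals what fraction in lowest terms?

10528/699

Fold from the inside: start with 10/1.
  1 + 1/10 = 11/10
  3 + 10/11 = 43/11
  16 + 11/43 = 699/43
  15 + 43/699 = 10528/699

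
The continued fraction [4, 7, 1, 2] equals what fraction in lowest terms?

Using pₖ = aₖpₖ₋₁ + pₖ₋₂ and qₖ = aₖqₖ₋₁ + qₖ₋₂:
  k=0: a=4, p=4, q=1
  k=1: a=7, p=29, q=7
  k=2: a=1, p=33, q=8
  k=3: a=2, p=95, q=23

95/23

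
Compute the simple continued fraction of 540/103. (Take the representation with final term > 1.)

540 = 5*103 + 25
103 = 4*25 + 3
25 = 8*3 + 1
3 = 3*1 + 0  (stop)
So 540/103 = [5; 4, 8, 3].

[5; 4, 8, 3]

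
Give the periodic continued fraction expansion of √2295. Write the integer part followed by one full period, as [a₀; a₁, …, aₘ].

[47; 1, 9, 1, 1, 1, 9, 1, 94]

a₀ = ⌊√2295⌋ = 47.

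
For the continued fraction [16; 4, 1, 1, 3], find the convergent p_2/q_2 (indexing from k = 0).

81/5

Using pₖ = aₖpₖ₋₁ + pₖ₋₂, qₖ = aₖqₖ₋₁ + qₖ₋₂ (with p₋₁=1, p₋₂=0, q₋₁=0, q₋₂=1):
  k=0: a=16, p=16, q=1
  k=1: a=4, p=65, q=4
  k=2: a=1, p=81, q=5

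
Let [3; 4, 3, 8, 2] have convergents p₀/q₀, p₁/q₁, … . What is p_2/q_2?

42/13

Using pₖ = aₖpₖ₋₁ + pₖ₋₂, qₖ = aₖqₖ₋₁ + qₖ₋₂ (with p₋₁=1, p₋₂=0, q₋₁=0, q₋₂=1):
  k=0: a=3, p=3, q=1
  k=1: a=4, p=13, q=4
  k=2: a=3, p=42, q=13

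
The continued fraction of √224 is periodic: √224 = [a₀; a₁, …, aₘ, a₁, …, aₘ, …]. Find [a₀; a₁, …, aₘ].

[14; 1, 28]

a₀ = ⌊√224⌋ = 14.
With m₀=0, d₀=1 and mₖ₊₁ = dₖaₖ − mₖ, dₖ₊₁ = (n − mₖ₊₁²)/dₖ, aₖ₊₁ = ⌊(a₀+mₖ₊₁)/dₖ₊₁⌋:
  k=1: m=14, d=28, a=1
  k=2: m=14, d=1, a=28
d=1 and a=2a₀=28 at k=2, so the next step gives (m, d) = (14, 28) again — its k=1 value — and the period has length 2.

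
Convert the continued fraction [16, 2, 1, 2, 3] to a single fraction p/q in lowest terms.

442/27

Using pₖ = aₖpₖ₋₁ + pₖ₋₂ and qₖ = aₖqₖ₋₁ + qₖ₋₂:
  k=0: a=16, p=16, q=1
  k=1: a=2, p=33, q=2
  k=2: a=1, p=49, q=3
  k=3: a=2, p=131, q=8
  k=4: a=3, p=442, q=27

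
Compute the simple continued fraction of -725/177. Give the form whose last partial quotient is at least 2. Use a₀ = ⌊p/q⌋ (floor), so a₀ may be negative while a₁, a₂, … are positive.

[-5; 1, 9, 2, 2, 3]

-725 = -5*177 + 160
177 = 1*160 + 17
160 = 9*17 + 7
17 = 2*7 + 3
7 = 2*3 + 1
3 = 3*1 + 0  (stop)
So -725/177 = [-5; 1, 9, 2, 2, 3].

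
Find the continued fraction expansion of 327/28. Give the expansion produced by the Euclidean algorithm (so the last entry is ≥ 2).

[11; 1, 2, 9]

327 = 11·28 + 19
28 = 1·19 + 9
19 = 2·9 + 1
9 = 9·1 + 0  (stop)
So 327/28 = [11; 1, 2, 9].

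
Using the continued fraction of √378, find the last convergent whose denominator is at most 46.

836/43

√378 = [19; 2, 3, 1, 4, 1, 3, 2, 38, …] (period length 8).
Convergents:
  p_0/q_0 = 19/1
  p_1/q_1 = 39/2
  p_2/q_2 = 136/7
  p_3/q_3 = 175/9
  p_4/q_4 = 836/43
  p_5/q_5 = 1011/52
q_4 = 43 ≤ 46 < 52 = q_5, so the answer is 836/43.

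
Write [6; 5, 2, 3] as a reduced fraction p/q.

235/38

Using pₖ = aₖpₖ₋₁ + pₖ₋₂ and qₖ = aₖqₖ₋₁ + qₖ₋₂:
  k=0: a=6, p=6, q=1
  k=1: a=5, p=31, q=5
  k=2: a=2, p=68, q=11
  k=3: a=3, p=235, q=38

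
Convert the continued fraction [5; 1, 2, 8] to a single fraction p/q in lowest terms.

Using pₖ = aₖpₖ₋₁ + pₖ₋₂ and qₖ = aₖqₖ₋₁ + qₖ₋₂:
  k=0: a=5, p=5, q=1
  k=1: a=1, p=6, q=1
  k=2: a=2, p=17, q=3
  k=3: a=8, p=142, q=25

142/25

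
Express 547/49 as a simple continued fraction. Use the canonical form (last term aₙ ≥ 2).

547 = 11*49 + 8
49 = 6*8 + 1
8 = 8*1 + 0  (stop)
So 547/49 = [11; 6, 8].

[11; 6, 8]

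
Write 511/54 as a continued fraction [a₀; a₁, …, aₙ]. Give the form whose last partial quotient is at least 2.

[9; 2, 6, 4]

511 = 9·54 + 25
54 = 2·25 + 4
25 = 6·4 + 1
4 = 4·1 + 0  (stop)
So 511/54 = [9; 2, 6, 4].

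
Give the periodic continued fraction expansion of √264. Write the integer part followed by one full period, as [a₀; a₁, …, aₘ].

a₀ = ⌊√264⌋ = 16.
With m₀=0, d₀=1 and mₖ₊₁ = dₖaₖ − mₖ, dₖ₊₁ = (n − mₖ₊₁²)/dₖ, aₖ₊₁ = ⌊(a₀+mₖ₊₁)/dₖ₊₁⌋:
  k=1: m=16, d=8, a=4
  k=2: m=16, d=1, a=32
d=1 and a=2a₀=32 at k=2, so the next step gives (m, d) = (16, 8) again — its k=1 value — and the period has length 2.

[16; 4, 32]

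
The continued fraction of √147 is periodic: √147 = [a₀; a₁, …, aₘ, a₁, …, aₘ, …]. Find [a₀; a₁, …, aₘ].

[12; 8, 24]

a₀ = ⌊√147⌋ = 12.
With m₀=0, d₀=1 and mₖ₊₁ = dₖaₖ − mₖ, dₖ₊₁ = (n − mₖ₊₁²)/dₖ, aₖ₊₁ = ⌊(a₀+mₖ₊₁)/dₖ₊₁⌋:
  k=1: m=12, d=3, a=8
  k=2: m=12, d=1, a=24
d=1 and a=2a₀=24 at k=2, so the next step gives (m, d) = (12, 3) again — its k=1 value — and the period has length 2.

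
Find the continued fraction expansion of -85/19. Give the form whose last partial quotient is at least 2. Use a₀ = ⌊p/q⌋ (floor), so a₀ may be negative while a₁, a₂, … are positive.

-85 = -5*19 + 10
19 = 1*10 + 9
10 = 1*9 + 1
9 = 9*1 + 0  (stop)
So -85/19 = [-5; 1, 1, 9].

[-5; 1, 1, 9]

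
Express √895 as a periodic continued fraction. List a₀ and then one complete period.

a₀ = ⌊√895⌋ = 29.
With m₀=0, d₀=1 and mₖ₊₁ = dₖaₖ − mₖ, dₖ₊₁ = (n − mₖ₊₁²)/dₖ, aₖ₊₁ = ⌊(a₀+mₖ₊₁)/dₖ₊₁⌋:
  k=1: m=29, d=54, a=1
  k=2: m=25, d=5, a=10
  k=3: m=25, d=54, a=1
  k=4: m=29, d=1, a=58
d=1 and a=2a₀=58 at k=4, so the next step gives (m, d) = (29, 54) again — its k=1 value — and the period has length 4.

[29; 1, 10, 1, 58]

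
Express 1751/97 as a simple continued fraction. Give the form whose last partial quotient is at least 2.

[18; 19, 2, 2]

1751 = 18·97 + 5
97 = 19·5 + 2
5 = 2·2 + 1
2 = 2·1 + 0  (stop)
So 1751/97 = [18; 19, 2, 2].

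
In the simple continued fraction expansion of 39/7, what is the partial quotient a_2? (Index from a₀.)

1

39 = 5·7 + 4   →  a_0 = 5
7 = 1·4 + 3   →  a_1 = 1
4 = 1·3 + 1   →  a_2 = 1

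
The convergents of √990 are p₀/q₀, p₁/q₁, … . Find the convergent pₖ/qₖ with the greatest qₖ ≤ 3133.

55031/1749

√990 = [31; 2, 6, 2, 62, …] (period length 4).
Convergents:
  p_0/q_0 = 31/1
  p_1/q_1 = 63/2
  p_2/q_2 = 409/13
  p_3/q_3 = 881/28
  p_4/q_4 = 55031/1749
  p_5/q_5 = 110943/3526
q_4 = 1749 ≤ 3133 < 3526 = q_5, so the answer is 55031/1749.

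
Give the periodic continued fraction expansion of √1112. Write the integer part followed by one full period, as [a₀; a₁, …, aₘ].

a₀ = ⌊√1112⌋ = 33.

[33; 2, 1, 7, 1, 2, 66]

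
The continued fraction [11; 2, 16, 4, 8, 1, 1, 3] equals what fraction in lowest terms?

94993/8271

Using pₖ = aₖpₖ₋₁ + pₖ₋₂ and qₖ = aₖqₖ₋₁ + qₖ₋₂:
  k=0: a=11, p=11, q=1
  k=1: a=2, p=23, q=2
  k=2: a=16, p=379, q=33
  k=3: a=4, p=1539, q=134
  k=4: a=8, p=12691, q=1105
  k=5: a=1, p=14230, q=1239
  k=6: a=1, p=26921, q=2344
  k=7: a=3, p=94993, q=8271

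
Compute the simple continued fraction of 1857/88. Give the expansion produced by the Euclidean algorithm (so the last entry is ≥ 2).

[21; 9, 1, 3, 2]

1857 = 21*88 + 9
88 = 9*9 + 7
9 = 1*7 + 2
7 = 3*2 + 1
2 = 2*1 + 0  (stop)
So 1857/88 = [21; 9, 1, 3, 2].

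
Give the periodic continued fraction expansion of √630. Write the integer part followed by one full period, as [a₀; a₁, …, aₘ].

[25; 10, 50]

a₀ = ⌊√630⌋ = 25.
With m₀=0, d₀=1 and mₖ₊₁ = dₖaₖ − mₖ, dₖ₊₁ = (n − mₖ₊₁²)/dₖ, aₖ₊₁ = ⌊(a₀+mₖ₊₁)/dₖ₊₁⌋:
  k=1: m=25, d=5, a=10
  k=2: m=25, d=1, a=50
d=1 and a=2a₀=50 at k=2, so the next step gives (m, d) = (25, 5) again — its k=1 value — and the period has length 2.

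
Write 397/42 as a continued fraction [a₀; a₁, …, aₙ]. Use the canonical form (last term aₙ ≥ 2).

397 = 9·42 + 19
42 = 2·19 + 4
19 = 4·4 + 3
4 = 1·3 + 1
3 = 3·1 + 0  (stop)
So 397/42 = [9; 2, 4, 1, 3].

[9; 2, 4, 1, 3]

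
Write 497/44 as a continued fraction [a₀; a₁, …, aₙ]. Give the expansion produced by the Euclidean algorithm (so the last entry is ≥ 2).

497 = 11×44 + 13
44 = 3×13 + 5
13 = 2×5 + 3
5 = 1×3 + 2
3 = 1×2 + 1
2 = 2×1 + 0  (stop)
So 497/44 = [11; 3, 2, 1, 1, 2].

[11; 3, 2, 1, 1, 2]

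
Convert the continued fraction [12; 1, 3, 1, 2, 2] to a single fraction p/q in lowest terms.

422/33

Using pₖ = aₖpₖ₋₁ + pₖ₋₂ and qₖ = aₖqₖ₋₁ + qₖ₋₂:
  k=0: a=12, p=12, q=1
  k=1: a=1, p=13, q=1
  k=2: a=3, p=51, q=4
  k=3: a=1, p=64, q=5
  k=4: a=2, p=179, q=14
  k=5: a=2, p=422, q=33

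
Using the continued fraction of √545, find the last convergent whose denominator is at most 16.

70/3

√545 = [23; 2, 1, 8, 1, 2, 46, …] (period length 6).
Convergents:
  p_0/q_0 = 23/1
  p_1/q_1 = 47/2
  p_2/q_2 = 70/3
  p_3/q_3 = 607/26
q_2 = 3 ≤ 16 < 26 = q_3, so the answer is 70/3.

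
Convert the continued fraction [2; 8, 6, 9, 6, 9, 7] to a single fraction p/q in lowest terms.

379279/178695

Fold from the inside: start with 7/1.
  9 + 1/7 = 64/7
  6 + 7/64 = 391/64
  9 + 64/391 = 3583/391
  6 + 391/3583 = 21889/3583
  8 + 3583/21889 = 178695/21889
  2 + 21889/178695 = 379279/178695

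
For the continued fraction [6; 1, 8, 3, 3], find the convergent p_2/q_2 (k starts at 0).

Using pₖ = aₖpₖ₋₁ + pₖ₋₂, qₖ = aₖqₖ₋₁ + qₖ₋₂ (with p₋₁=1, p₋₂=0, q₋₁=0, q₋₂=1):
  k=0: a=6, p=6, q=1
  k=1: a=1, p=7, q=1
  k=2: a=8, p=62, q=9

62/9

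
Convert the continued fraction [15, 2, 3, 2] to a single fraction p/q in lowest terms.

247/16

Fold from the inside: start with 2/1.
  3 + 1/2 = 7/2
  2 + 2/7 = 16/7
  15 + 7/16 = 247/16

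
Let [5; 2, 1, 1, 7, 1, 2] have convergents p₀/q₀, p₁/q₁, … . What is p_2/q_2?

Using pₖ = aₖpₖ₋₁ + pₖ₋₂, qₖ = aₖqₖ₋₁ + qₖ₋₂ (with p₋₁=1, p₋₂=0, q₋₁=0, q₋₂=1):
  k=0: a=5, p=5, q=1
  k=1: a=2, p=11, q=2
  k=2: a=1, p=16, q=3

16/3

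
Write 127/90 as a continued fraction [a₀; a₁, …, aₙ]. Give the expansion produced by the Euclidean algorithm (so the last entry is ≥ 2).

127 = 1×90 + 37
90 = 2×37 + 16
37 = 2×16 + 5
16 = 3×5 + 1
5 = 5×1 + 0  (stop)
So 127/90 = [1; 2, 2, 3, 5].

[1; 2, 2, 3, 5]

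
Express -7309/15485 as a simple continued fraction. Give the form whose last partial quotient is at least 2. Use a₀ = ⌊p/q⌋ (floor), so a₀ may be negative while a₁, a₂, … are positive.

[-1; 1, 1, 8, 2, 3, 12, 10]

-7309 = -1×15485 + 8176
15485 = 1×8176 + 7309
8176 = 1×7309 + 867
7309 = 8×867 + 373
867 = 2×373 + 121
373 = 3×121 + 10
121 = 12×10 + 1
10 = 10×1 + 0  (stop)
So -7309/15485 = [-1; 1, 1, 8, 2, 3, 12, 10].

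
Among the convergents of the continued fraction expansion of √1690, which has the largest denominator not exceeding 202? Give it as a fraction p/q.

√1690 = [41; 9, 8, 9, 82, …] (period length 4).
Convergents:
  p_0/q_0 = 41/1
  p_1/q_1 = 370/9
  p_2/q_2 = 3001/73
  p_3/q_3 = 27379/666
q_2 = 73 ≤ 202 < 666 = q_3, so the answer is 3001/73.

3001/73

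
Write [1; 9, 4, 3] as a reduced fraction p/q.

133/120

Fold from the inside: start with 3/1.
  4 + 1/3 = 13/3
  9 + 3/13 = 120/13
  1 + 13/120 = 133/120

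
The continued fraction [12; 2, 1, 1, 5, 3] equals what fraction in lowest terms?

1103/89

Fold from the inside: start with 3/1.
  5 + 1/3 = 16/3
  1 + 3/16 = 19/16
  1 + 16/19 = 35/19
  2 + 19/35 = 89/35
  12 + 35/89 = 1103/89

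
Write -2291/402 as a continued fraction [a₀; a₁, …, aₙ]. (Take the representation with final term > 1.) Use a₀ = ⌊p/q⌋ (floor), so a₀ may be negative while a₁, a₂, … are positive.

-2291 = -6*402 + 121
402 = 3*121 + 39
121 = 3*39 + 4
39 = 9*4 + 3
4 = 1*3 + 1
3 = 3*1 + 0  (stop)
So -2291/402 = [-6; 3, 3, 9, 1, 3].

[-6; 3, 3, 9, 1, 3]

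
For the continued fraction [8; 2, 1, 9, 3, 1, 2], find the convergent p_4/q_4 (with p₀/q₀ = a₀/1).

751/90

Using pₖ = aₖpₖ₋₁ + pₖ₋₂, qₖ = aₖqₖ₋₁ + qₖ₋₂ (with p₋₁=1, p₋₂=0, q₋₁=0, q₋₂=1):
  k=0: a=8, p=8, q=1
  k=1: a=2, p=17, q=2
  k=2: a=1, p=25, q=3
  k=3: a=9, p=242, q=29
  k=4: a=3, p=751, q=90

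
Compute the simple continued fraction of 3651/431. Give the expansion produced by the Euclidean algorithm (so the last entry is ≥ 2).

3651 = 8×431 + 203
431 = 2×203 + 25
203 = 8×25 + 3
25 = 8×3 + 1
3 = 3×1 + 0  (stop)
So 3651/431 = [8; 2, 8, 8, 3].

[8; 2, 8, 8, 3]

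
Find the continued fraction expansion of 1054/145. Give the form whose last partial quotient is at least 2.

[7; 3, 1, 2, 1, 1, 5]

1054 = 7·145 + 39
145 = 3·39 + 28
39 = 1·28 + 11
28 = 2·11 + 6
11 = 1·6 + 5
6 = 1·5 + 1
5 = 5·1 + 0  (stop)
So 1054/145 = [7; 3, 1, 2, 1, 1, 5].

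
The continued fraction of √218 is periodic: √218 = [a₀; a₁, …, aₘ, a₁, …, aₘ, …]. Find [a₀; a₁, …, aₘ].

[14; 1, 3, 3, 1, 28]

a₀ = ⌊√218⌋ = 14.
With m₀=0, d₀=1 and mₖ₊₁ = dₖaₖ − mₖ, dₖ₊₁ = (n − mₖ₊₁²)/dₖ, aₖ₊₁ = ⌊(a₀+mₖ₊₁)/dₖ₊₁⌋:
  k=1: m=14, d=22, a=1
  k=2: m=8, d=7, a=3
  k=3: m=13, d=7, a=3
  k=4: m=8, d=22, a=1
  k=5: m=14, d=1, a=28
d=1 and a=2a₀=28 at k=5, so the next step gives (m, d) = (14, 22) again — its k=1 value — and the period has length 5.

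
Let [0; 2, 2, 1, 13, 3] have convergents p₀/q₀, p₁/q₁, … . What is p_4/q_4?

41/96

Using pₖ = aₖpₖ₋₁ + pₖ₋₂, qₖ = aₖqₖ₋₁ + qₖ₋₂ (with p₋₁=1, p₋₂=0, q₋₁=0, q₋₂=1):
  k=0: a=0, p=0, q=1
  k=1: a=2, p=1, q=2
  k=2: a=2, p=2, q=5
  k=3: a=1, p=3, q=7
  k=4: a=13, p=41, q=96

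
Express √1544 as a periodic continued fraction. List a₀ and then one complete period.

a₀ = ⌊√1544⌋ = 39.
With m₀=0, d₀=1 and mₖ₊₁ = dₖaₖ − mₖ, dₖ₊₁ = (n − mₖ₊₁²)/dₖ, aₖ₊₁ = ⌊(a₀+mₖ₊₁)/dₖ₊₁⌋:
  k=1: m=39, d=23, a=3
  k=2: m=30, d=28, a=2
  k=3: m=26, d=31, a=2
  k=4: m=36, d=8, a=9
  k=5: m=36, d=31, a=2
  k=6: m=26, d=28, a=2
  k=7: m=30, d=23, a=3
  k=8: m=39, d=1, a=78
d=1 and a=2a₀=78 at k=8, so the next step gives (m, d) = (39, 23) again — its k=1 value — and the period has length 8.

[39; 3, 2, 2, 9, 2, 2, 3, 78]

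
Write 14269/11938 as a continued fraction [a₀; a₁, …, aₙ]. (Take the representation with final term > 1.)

14269 = 1×11938 + 2331
11938 = 5×2331 + 283
2331 = 8×283 + 67
283 = 4×67 + 15
67 = 4×15 + 7
15 = 2×7 + 1
7 = 7×1 + 0  (stop)
So 14269/11938 = [1; 5, 8, 4, 4, 2, 7].

[1; 5, 8, 4, 4, 2, 7]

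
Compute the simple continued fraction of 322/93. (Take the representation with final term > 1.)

[3; 2, 6, 7]

322 = 3*93 + 43
93 = 2*43 + 7
43 = 6*7 + 1
7 = 7*1 + 0  (stop)
So 322/93 = [3; 2, 6, 7].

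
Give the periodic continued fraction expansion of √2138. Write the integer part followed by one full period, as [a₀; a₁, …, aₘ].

a₀ = ⌊√2138⌋ = 46.
With m₀=0, d₀=1 and mₖ₊₁ = dₖaₖ − mₖ, dₖ₊₁ = (n − mₖ₊₁²)/dₖ, aₖ₊₁ = ⌊(a₀+mₖ₊₁)/dₖ₊₁⌋:
  k=1: m=46, d=22, a=4
  k=2: m=42, d=17, a=5
  k=3: m=43, d=17, a=5
  k=4: m=42, d=22, a=4
  k=5: m=46, d=1, a=92
d=1 and a=2a₀=92 at k=5, so the next step gives (m, d) = (46, 22) again — its k=1 value — and the period has length 5.

[46; 4, 5, 5, 4, 92]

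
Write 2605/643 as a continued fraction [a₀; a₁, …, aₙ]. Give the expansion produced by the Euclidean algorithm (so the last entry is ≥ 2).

2605 = 4*643 + 33
643 = 19*33 + 16
33 = 2*16 + 1
16 = 16*1 + 0  (stop)
So 2605/643 = [4; 19, 2, 16].

[4; 19, 2, 16]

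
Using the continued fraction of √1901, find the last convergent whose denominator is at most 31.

218/5

√1901 = [43; 1, 1, 1, 1, 86, …] (period length 5).
Convergents:
  p_0/q_0 = 43/1
  p_1/q_1 = 44/1
  p_2/q_2 = 87/2
  p_3/q_3 = 131/3
  p_4/q_4 = 218/5
  p_5/q_5 = 18879/433
q_4 = 5 ≤ 31 < 433 = q_5, so the answer is 218/5.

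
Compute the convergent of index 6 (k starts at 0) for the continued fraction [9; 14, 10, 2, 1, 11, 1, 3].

50253/5540

Using pₖ = aₖpₖ₋₁ + pₖ₋₂, qₖ = aₖqₖ₋₁ + qₖ₋₂ (with p₋₁=1, p₋₂=0, q₋₁=0, q₋₂=1):
  k=0: a=9, p=9, q=1
  k=1: a=14, p=127, q=14
  k=2: a=10, p=1279, q=141
  k=3: a=2, p=2685, q=296
  k=4: a=1, p=3964, q=437
  k=5: a=11, p=46289, q=5103
  k=6: a=1, p=50253, q=5540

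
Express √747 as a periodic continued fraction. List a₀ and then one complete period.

[27; 3, 54]

a₀ = ⌊√747⌋ = 27.
With m₀=0, d₀=1 and mₖ₊₁ = dₖaₖ − mₖ, dₖ₊₁ = (n − mₖ₊₁²)/dₖ, aₖ₊₁ = ⌊(a₀+mₖ₊₁)/dₖ₊₁⌋:
  k=1: m=27, d=18, a=3
  k=2: m=27, d=1, a=54
d=1 and a=2a₀=54 at k=2, so the next step gives (m, d) = (27, 18) again — its k=1 value — and the period has length 2.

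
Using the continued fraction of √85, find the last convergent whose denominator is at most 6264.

34813/3776

√85 = [9; 4, 1, 1, 4, 18, …] (period length 5).
Convergents:
  p_0/q_0 = 9/1
  p_1/q_1 = 37/4
  p_2/q_2 = 46/5
  p_3/q_3 = 83/9
  p_4/q_4 = 378/41
  p_5/q_5 = 6887/747
  p_6/q_6 = 27926/3029
  p_7/q_7 = 34813/3776
  p_8/q_8 = 62739/6805
q_7 = 3776 ≤ 6264 < 6805 = q_8, so the answer is 34813/3776.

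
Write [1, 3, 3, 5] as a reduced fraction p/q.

69/53

Fold from the inside: start with 5/1.
  3 + 1/5 = 16/5
  3 + 5/16 = 53/16
  1 + 16/53 = 69/53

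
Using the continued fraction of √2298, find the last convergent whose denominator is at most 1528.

√2298 = [47; 1, 14, 1, 94, …] (period length 4).
Convergents:
  p_0/q_0 = 47/1
  p_1/q_1 = 48/1
  p_2/q_2 = 719/15
  p_3/q_3 = 767/16
  p_4/q_4 = 72817/1519
  p_5/q_5 = 73584/1535
q_4 = 1519 ≤ 1528 < 1535 = q_5, so the answer is 72817/1519.

72817/1519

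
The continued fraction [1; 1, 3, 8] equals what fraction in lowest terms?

Using pₖ = aₖpₖ₋₁ + pₖ₋₂ and qₖ = aₖqₖ₋₁ + qₖ₋₂:
  k=0: a=1, p=1, q=1
  k=1: a=1, p=2, q=1
  k=2: a=3, p=7, q=4
  k=3: a=8, p=58, q=33

58/33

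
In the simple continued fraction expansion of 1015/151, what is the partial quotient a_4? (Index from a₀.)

1015 = 6·151 + 109   →  a_0 = 6
151 = 1·109 + 42   →  a_1 = 1
109 = 2·42 + 25   →  a_2 = 2
42 = 1·25 + 17   →  a_3 = 1
25 = 1·17 + 8   →  a_4 = 1

1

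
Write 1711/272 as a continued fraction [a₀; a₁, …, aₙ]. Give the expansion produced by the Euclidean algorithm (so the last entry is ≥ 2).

1711 = 6*272 + 79
272 = 3*79 + 35
79 = 2*35 + 9
35 = 3*9 + 8
9 = 1*8 + 1
8 = 8*1 + 0  (stop)
So 1711/272 = [6; 3, 2, 3, 1, 8].

[6; 3, 2, 3, 1, 8]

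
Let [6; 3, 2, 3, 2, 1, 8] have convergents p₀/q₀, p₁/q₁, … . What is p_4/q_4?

346/55

Using pₖ = aₖpₖ₋₁ + pₖ₋₂, qₖ = aₖqₖ₋₁ + qₖ₋₂ (with p₋₁=1, p₋₂=0, q₋₁=0, q₋₂=1):
  k=0: a=6, p=6, q=1
  k=1: a=3, p=19, q=3
  k=2: a=2, p=44, q=7
  k=3: a=3, p=151, q=24
  k=4: a=2, p=346, q=55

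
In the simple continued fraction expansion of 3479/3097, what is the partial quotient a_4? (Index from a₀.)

3479 = 1·3097 + 382   →  a_0 = 1
3097 = 8·382 + 41   →  a_1 = 8
382 = 9·41 + 13   →  a_2 = 9
41 = 3·13 + 2   →  a_3 = 3
13 = 6·2 + 1   →  a_4 = 6

6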